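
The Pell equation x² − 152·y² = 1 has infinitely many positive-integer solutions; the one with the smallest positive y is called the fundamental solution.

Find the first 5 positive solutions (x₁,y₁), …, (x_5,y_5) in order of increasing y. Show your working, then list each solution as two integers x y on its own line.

37 3
2737 222
202501 16425
14982337 1215228
1108490437 89910447

[12; 3,24] for √152; ℓ=2 ⇒ convergent index 1
i=0: a=12 ⇒ p=12, q=1
i=1: a=3 ⇒ p=37, q=3
fundamental: x₁=37, y₁=3  (since 1369 − 152·9 = 1)
k=2:  x_2 = 37·37+152·3·3 = 2737,  y_2 = 37·3+3·37 = 222
k=3:  x_3 = 37·2737+152·3·222 = 202501,  y_3 = 37·222+3·2737 = 16425
k=4:  x_4 = 37·202501+152·3·16425 = 14982337,  y_4 = 37·16425+3·202501 = 1215228
k=5:  x_5 = 37·14982337+152·3·1215228 = 1108490437,  y_5 = 37·1215228+3·14982337 = 89910447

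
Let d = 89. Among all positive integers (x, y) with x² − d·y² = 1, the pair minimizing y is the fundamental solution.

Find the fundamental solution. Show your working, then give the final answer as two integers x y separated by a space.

d=89: √d = [9; 2,3,3,2,18] (ℓ=5, odd), read p_9/q_9
k=0  a_k=9  p_k/q_k = 9/1
…
k=8  a_k=3  p_k/q_k = 216991/23001
k=9  a_k=2  p_k/q_k = 500001/53000
(x₁, y₁) = (500001, 53000);  500001² − 89·53000² = 1 ✓

500001 53000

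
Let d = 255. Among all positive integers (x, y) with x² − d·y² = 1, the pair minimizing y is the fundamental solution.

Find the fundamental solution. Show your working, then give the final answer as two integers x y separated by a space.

16 1

d=255: √d = [15; 1,30] (ℓ=2, even), read p_1/q_1
step 0: (15, 1)  from 15·(1,0) + (0,1)
step 1: (16, 1)  from 1·(15,1) + (1,0)
fundamental: x₁=16, y₁=1  (since 256 − 255·1 = 1)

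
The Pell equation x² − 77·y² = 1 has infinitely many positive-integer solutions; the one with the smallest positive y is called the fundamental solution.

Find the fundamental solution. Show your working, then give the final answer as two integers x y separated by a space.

√77 → a₀=8, period (1,3,2,3,1,16); ℓ=6 even so k=5
i=0: a=8 ⇒ p=8, q=1
i=1: a=1 ⇒ p=9, q=1
i=2: a=3 ⇒ p=35, q=4
…
i=4: a=3 ⇒ p=272, q=31
i=5: a=1 ⇒ p=351, q=40
fundamental: x₁=351, y₁=40  (since 123201 − 77·1600 = 1)

351 40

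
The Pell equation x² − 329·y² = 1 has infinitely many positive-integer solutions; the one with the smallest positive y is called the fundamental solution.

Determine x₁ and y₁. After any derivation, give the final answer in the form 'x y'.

2376415 131016

[18; 7,4,2,1,1,4,1,1,2,4,7,36] for √329; ℓ=12 ⇒ convergent index 11
a_0=18:  p_0=18·1+0=18,  q_0=18·0+1=1
a_1=7:  p_1=7·18+1=127,  q_1=7·1+0=7
a_2=4:  p_2=4·127+18=526,  q_2=4·7+1=29
…
a_4=1:  p_4=1·1179+526=1705,  q_4=1·65+29=94
…
a_6=4:  p_6=4·2884+1705=13241,  q_6=4·159+94=730
…
a_9=2:  p_9=2·29366+16125=74857,  q_9=2·1619+889=4127
a_10=4:  p_10=4·74857+29366=328794,  q_10=4·4127+1619=18127
a_11=7:  p_11=7·328794+74857=2376415,  q_11=7·18127+4127=131016
fundamental: x₁=2376415, y₁=131016  (since 5647348252225 − 329·17165192256 = 1)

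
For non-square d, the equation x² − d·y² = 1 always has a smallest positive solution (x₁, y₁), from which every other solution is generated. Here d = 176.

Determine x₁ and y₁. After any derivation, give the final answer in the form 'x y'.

199 15

√176 = [13; 3,1,3,26, …], period ℓ=4 (even) → k=3
a_0=13:  p_0=13·1+0=13,  q_0=13·0+1=1
…
a_2=1:  p_2=1·40+13=53,  q_2=1·3+1=4
a_3=3:  p_3=3·53+40=199,  q_3=3·4+3=15
→ (199, 15).  Check: 199²=39601, 176·15²=39600, difference 1.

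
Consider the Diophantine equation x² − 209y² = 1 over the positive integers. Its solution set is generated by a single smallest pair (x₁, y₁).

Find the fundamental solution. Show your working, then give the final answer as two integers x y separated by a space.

46551 3220

√209 → a₀=14, period (2,5,3,2,3,5,2,28); ℓ=8 even so k=7
k=0  a_k=14  p_k/q_k = 14/1
k=1  a_k=2  p_k/q_k = 29/2
…
k=3  a_k=3  p_k/q_k = 506/35
…
k=5  a_k=3  p_k/q_k = 4019/278
k=6  a_k=5  p_k/q_k = 21266/1471
k=7  a_k=2  p_k/q_k = 46551/3220
(x₁, y₁) = (46551, 3220);  46551² − 209·3220² = 1 ✓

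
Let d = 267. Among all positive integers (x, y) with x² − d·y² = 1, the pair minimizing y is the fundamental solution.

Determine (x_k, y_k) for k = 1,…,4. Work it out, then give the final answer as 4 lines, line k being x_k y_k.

[16; 2,1,15,1,2,32] for √267; ℓ=6 ⇒ convergent index 5
k=0  a_k=16  p_k/q_k = 16/1
…
k=2  a_k=1  p_k/q_k = 49/3
…
k=4  a_k=1  p_k/q_k = 817/50
k=5  a_k=2  p_k/q_k = 2402/147
(x₁, y₁) = (2402, 147);  2402² − 267·147² = 1 ✓
n=2: (2402,147)∘(2402,147) = (2402·2402+267·147·147, 2402·147+147·2402) = (11539207,706188)
n=3: (11539207,706188)∘(2402,147) = (2402·11539207+267·147·706188, 2402·706188+147·11539207) = (55434348026,3392527005)
n=4: (55434348026,3392527005)∘(2402,147) = (2402·55434348026+267·147·3392527005, 2402·3392527005+147·55434348026) = (266306596377697,16297699025832)

2402 147
11539207 706188
55434348026 3392527005
266306596377697 16297699025832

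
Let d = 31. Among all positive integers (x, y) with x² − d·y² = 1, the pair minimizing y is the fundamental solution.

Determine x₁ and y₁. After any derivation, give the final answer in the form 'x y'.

[5; 1,1,3,5,3,1,1,10] for √31; ℓ=8 ⇒ convergent index 7
a_0=5:  p_0=5·1+0=5,  q_0=5·0+1=1
a_1=1:  p_1=1·5+1=6,  q_1=1·1+0=1
a_2=1:  p_2=1·6+5=11,  q_2=1·1+1=2
a_3=3:  p_3=3·11+6=39,  q_3=3·2+1=7
a_4=5:  p_4=5·39+11=206,  q_4=5·7+2=37
…
a_6=1:  p_6=1·657+206=863,  q_6=1·118+37=155
a_7=1:  p_7=1·863+657=1520,  q_7=1·155+118=273
→ (1520, 273).  Check: 1520²=2310400, 31·273²=2310399, difference 1.

1520 273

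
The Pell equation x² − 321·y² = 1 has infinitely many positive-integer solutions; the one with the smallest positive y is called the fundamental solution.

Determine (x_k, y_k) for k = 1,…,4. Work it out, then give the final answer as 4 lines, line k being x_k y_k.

215 12
92449 5160
39752855 2218788
17093635201 954073680

[17; 1,10,1,34] for √321; ℓ=4 ⇒ convergent index 3
i=0: a=17 ⇒ p=17, q=1
i=1: a=1 ⇒ p=18, q=1
i=2: a=10 ⇒ p=197, q=11
i=3: a=1 ⇒ p=215, q=12
fundamental: x₁=215, y₁=12  (since 46225 − 321·144 = 1)
n=2: (215,12)∘(215,12) = (215·215+321·12·12, 215·12+12·215) = (92449,5160)
n=3: (92449,5160)∘(215,12) = (215·92449+321·12·5160, 215·5160+12·92449) = (39752855,2218788)
n=4: (39752855,2218788)∘(215,12) = (215·39752855+321·12·2218788, 215·2218788+12·39752855) = (17093635201,954073680)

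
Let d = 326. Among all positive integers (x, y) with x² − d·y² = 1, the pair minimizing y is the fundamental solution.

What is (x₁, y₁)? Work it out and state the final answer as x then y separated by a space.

325 18

√326 = [18; 18,36, …], period ℓ=2 (even) → k=1
i=0: a=18 ⇒ p=18, q=1
i=1: a=18 ⇒ p=325, q=18
fundamental: x₁=325, y₁=18  (since 105625 − 326·324 = 1)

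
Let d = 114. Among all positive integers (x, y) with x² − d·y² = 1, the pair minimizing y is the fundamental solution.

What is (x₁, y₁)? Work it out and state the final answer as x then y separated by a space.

[10; 1,2,10,2,1,20] for √114; ℓ=6 ⇒ convergent index 5
a_0=10:  p_0=10·1+0=10,  q_0=10·0+1=1
a_1=1:  p_1=1·10+1=11,  q_1=1·1+0=1
…
a_4=2:  p_4=2·331+32=694,  q_4=2·31+3=65
a_5=1:  p_5=1·694+331=1025,  q_5=1·65+31=96
(x₁, y₁) = (1025, 96);  1025² − 114·96² = 1 ✓

1025 96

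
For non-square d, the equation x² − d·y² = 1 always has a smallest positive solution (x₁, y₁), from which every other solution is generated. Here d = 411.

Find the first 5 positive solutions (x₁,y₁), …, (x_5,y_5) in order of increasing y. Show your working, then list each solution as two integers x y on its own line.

49730 2453
4946145799 243975380
491943661118810 24265791292347
48928716529930696801 2413475601692857240
4866450145574963442708650 240044283320105789798053

√411 = [20; 3,1,1,1,19,1,1,1,3,40, …], period ℓ=10 (even) → k=9
i=0: a=20 ⇒ p=20, q=1
i=1: a=3 ⇒ p=61, q=3
…
i=3: a=1 ⇒ p=142, q=7
…
i=5: a=19 ⇒ p=4379, q=216
i=6: a=1 ⇒ p=4602, q=227
i=7: a=1 ⇒ p=8981, q=443
i=8: a=1 ⇒ p=13583, q=670
i=9: a=3 ⇒ p=49730, q=2453
(x₁, y₁) = (49730, 2453);  49730² − 411·2453² = 1 ✓
(49730+2453√411)^2 = 4946145799 + 243975380√411
(49730+2453√411)^3 = 491943661118810 + 24265791292347√411
(49730+2453√411)^4 = 48928716529930696801 + 2413475601692857240√411
(49730+2453√411)^5 = 4866450145574963442708650 + 240044283320105789798053√411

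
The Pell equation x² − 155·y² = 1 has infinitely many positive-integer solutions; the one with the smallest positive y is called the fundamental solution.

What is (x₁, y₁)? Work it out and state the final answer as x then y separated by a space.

√155 → a₀=12, period (2,4,2,24); ℓ=4 even so k=3
k=0  a_k=12  p_k/q_k = 12/1
…
k=2  a_k=4  p_k/q_k = 112/9
k=3  a_k=2  p_k/q_k = 249/20
fundamental: x₁=249, y₁=20  (since 62001 − 155·400 = 1)

249 20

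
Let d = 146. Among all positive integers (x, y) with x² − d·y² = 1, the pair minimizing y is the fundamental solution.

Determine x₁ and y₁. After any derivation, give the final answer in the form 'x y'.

145 12

√146 = [12; 12,24, …], period ℓ=2 (even) → k=1
i=0: a=12 ⇒ p=12, q=1
i=1: a=12 ⇒ p=145, q=12
→ (145, 12).  Check: 145²=21025, 146·12²=21024, difference 1.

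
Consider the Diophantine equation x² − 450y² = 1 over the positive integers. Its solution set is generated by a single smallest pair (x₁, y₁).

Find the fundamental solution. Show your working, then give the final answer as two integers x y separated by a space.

19601 924

d=450: √d = [21; 4,1,2,4,2,1,4,42] (ℓ=8, even), read p_7/q_7
step 0: (21, 1)  from 21·(1,0) + (0,1)
…
step 2: (106, 5)  from 1·(85,4) + (21,1)
…
step 4: (1294, 61)  from 4·(297,14) + (106,5)
step 5: (2885, 136)  from 2·(1294,61) + (297,14)
step 6: (4179, 197)  from 1·(2885,136) + (1294,61)
step 7: (19601, 924)  from 4·(4179,197) + (2885,136)
→ (19601, 924).  Check: 19601²=384199201, 450·924²=384199200, difference 1.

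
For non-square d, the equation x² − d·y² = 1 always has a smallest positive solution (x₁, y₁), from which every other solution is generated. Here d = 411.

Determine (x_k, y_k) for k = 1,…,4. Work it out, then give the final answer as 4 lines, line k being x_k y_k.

49730 2453
4946145799 243975380
491943661118810 24265791292347
48928716529930696801 2413475601692857240

d=411: √d = [20; 3,1,1,1,19,1,1,1,3,40] (ℓ=10, even), read p_9/q_9
step 0: (20, 1)  from 20·(1,0) + (0,1)
…
step 2: (81, 4)  from 1·(61,3) + (20,1)
step 3: (142, 7)  from 1·(81,4) + (61,3)
step 4: (223, 11)  from 1·(142,7) + (81,4)
…
step 6: (4602, 227)  from 1·(4379,216) + (223,11)
step 7: (8981, 443)  from 1·(4602,227) + (4379,216)
step 8: (13583, 670)  from 1·(8981,443) + (4602,227)
step 9: (49730, 2453)  from 3·(13583,670) + (8981,443)
→ (49730, 2453).  Check: 49730²=2473072900, 411·2453²=2473072899, difference 1.
(x_2, y_2) = (49730·49730 + 411·2453·2453, 49730·2453 + 2453·49730) = (4946145799, 243975380)
(x_3, y_3) = (49730·4946145799 + 411·2453·243975380, 49730·243975380 + 2453·4946145799) = (491943661118810, 24265791292347)
(x_4, y_4) = (49730·491943661118810 + 411·2453·24265791292347, 49730·24265791292347 + 2453·491943661118810) = (48928716529930696801, 2413475601692857240)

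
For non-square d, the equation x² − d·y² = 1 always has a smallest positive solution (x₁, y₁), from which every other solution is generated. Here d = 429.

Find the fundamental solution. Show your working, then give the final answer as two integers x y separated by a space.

1524095 73584

[20; 1,2,2,9,1,12,1,9,2,2,1,40] for √429; ℓ=12 ⇒ convergent index 11
k=0  a_k=20  p_k/q_k = 20/1
…
k=7  a_k=1  p_k/q_k = 21023/1015
…
k=10  a_k=2  p_k/q_k = 1085636/52415
k=11  a_k=1  p_k/q_k = 1524095/73584
fundamental: x₁=1524095, y₁=73584  (since 2322865569025 − 429·5414605056 = 1)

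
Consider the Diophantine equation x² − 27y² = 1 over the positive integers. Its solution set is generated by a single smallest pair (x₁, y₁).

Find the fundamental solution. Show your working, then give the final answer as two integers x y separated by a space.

[5; 5,10] for √27; ℓ=2 ⇒ convergent index 1
a_0=5:  p_0=5·1+0=5,  q_0=5·0+1=1
a_1=5:  p_1=5·5+1=26,  q_1=5·1+0=5
→ (26, 5).  Check: 26²=676, 27·5²=675, difference 1.

26 5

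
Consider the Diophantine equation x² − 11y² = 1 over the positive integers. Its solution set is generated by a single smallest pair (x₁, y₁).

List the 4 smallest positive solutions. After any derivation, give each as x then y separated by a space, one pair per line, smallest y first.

d=11: √d = [3; 3,6] (ℓ=2, even), read p_1/q_1
k=0  a_k=3  p_k/q_k = 3/1
k=1  a_k=3  p_k/q_k = 10/3
(x₁, y₁) = (10, 3);  10² − 11·3² = 1 ✓
n=2: (10,3)∘(10,3) = (10·10+11·3·3, 10·3+3·10) = (199,60)
n=3: (199,60)∘(10,3) = (10·199+11·3·60, 10·60+3·199) = (3970,1197)
n=4: (3970,1197)∘(10,3) = (10·3970+11·3·1197, 10·1197+3·3970) = (79201,23880)

10 3
199 60
3970 1197
79201 23880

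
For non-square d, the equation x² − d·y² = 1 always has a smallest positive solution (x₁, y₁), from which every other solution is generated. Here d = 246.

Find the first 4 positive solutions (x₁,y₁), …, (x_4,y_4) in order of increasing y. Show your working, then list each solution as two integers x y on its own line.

[15; 1,2,5,1,14,1,5,2,1,30] for √246; ℓ=10 ⇒ convergent index 9
k=0  a_k=15  p_k/q_k = 15/1
…
k=3  a_k=5  p_k/q_k = 251/16
k=4  a_k=1  p_k/q_k = 298/19
…
k=8  a_k=2  p_k/q_k = 60777/3875
k=9  a_k=1  p_k/q_k = 88805/5662
(x₁, y₁) = (88805, 5662);  88805² − 246·5662² = 1 ✓
(x_2, y_2) = (88805·88805 + 246·5662·5662, 88805·5662 + 5662·88805) = (15772656049, 1005627820)
(x_3, y_3) = (88805·15772656049 + 246·5662·1005627820, 88805·1005627820 + 5662·15772656049) = (2801381440774085, 178609557104538)
(x_4, y_4) = (88805·2801381440774085 + 246·5662·178609557104538, 88805·178609557104538 + 5662·2801381440774085) = (497553357680112580801, 31722843436331366360)

88805 5662
15772656049 1005627820
2801381440774085 178609557104538
497553357680112580801 31722843436331366360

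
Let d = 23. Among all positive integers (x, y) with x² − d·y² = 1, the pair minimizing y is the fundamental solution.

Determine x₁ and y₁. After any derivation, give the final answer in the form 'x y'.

24 5

d=23: √d = [4; 1,3,1,8] (ℓ=4, even), read p_3/q_3
step 0: (4, 1)  from 4·(1,0) + (0,1)
…
step 2: (19, 4)  from 3·(5,1) + (4,1)
step 3: (24, 5)  from 1·(19,4) + (5,1)
(x₁, y₁) = (24, 5);  24² − 23·5² = 1 ✓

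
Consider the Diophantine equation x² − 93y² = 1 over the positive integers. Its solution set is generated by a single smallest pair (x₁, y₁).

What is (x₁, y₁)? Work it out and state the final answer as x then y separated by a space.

d=93: √d = [9; 1,1,1,4,6,4,1,1,1,18] (ℓ=10, even), read p_9/q_9
a_0=9:  p_0=9·1+0=9,  q_0=9·0+1=1
a_1=1:  p_1=1·9+1=10,  q_1=1·1+0=1
…
a_3=1:  p_3=1·19+10=29,  q_3=1·2+1=3
a_4=4:  p_4=4·29+19=135,  q_4=4·3+2=14
a_5=6:  p_5=6·135+29=839,  q_5=6·14+3=87
…
a_8=1:  p_8=1·4330+3491=7821,  q_8=1·449+362=811
a_9=1:  p_9=1·7821+4330=12151,  q_9=1·811+449=1260
fundamental: x₁=12151, y₁=1260  (since 147646801 − 93·1587600 = 1)

12151 1260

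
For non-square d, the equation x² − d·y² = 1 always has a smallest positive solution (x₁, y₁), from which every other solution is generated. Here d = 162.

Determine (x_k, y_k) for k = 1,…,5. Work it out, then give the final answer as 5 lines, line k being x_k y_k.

19601 1540
768398401 60371080
30122754096401 2366667076620
1180872205318713601 92778082677286160
46292552162781456490001 3637086394748304967700

√162 → a₀=12, period (1,2,1,2,12,2,1,2,1,24); ℓ=10 even so k=9
step 0: (12, 1)  from 12·(1,0) + (0,1)
…
step 2: (38, 3)  from 2·(13,1) + (12,1)
…
step 4: (140, 11)  from 2·(51,4) + (38,3)
…
step 6: (3602, 283)  from 2·(1731,136) + (140,11)
…
step 8: (14268, 1121)  from 2·(5333,419) + (3602,283)
step 9: (19601, 1540)  from 1·(14268,1121) + (5333,419)
→ (19601, 1540).  Check: 19601²=384199201, 162·1540²=384199200, difference 1.
n=2: (19601,1540)∘(19601,1540) = (19601·19601+162·1540·1540, 19601·1540+1540·19601) = (768398401,60371080)
n=3: (768398401,60371080)∘(19601,1540) = (19601·768398401+162·1540·60371080, 19601·60371080+1540·768398401) = (30122754096401,2366667076620)
n=4: (30122754096401,2366667076620)∘(19601,1540) = (19601·30122754096401+162·1540·2366667076620, 19601·2366667076620+1540·30122754096401) = (1180872205318713601,92778082677286160)
n=5: (1180872205318713601,92778082677286160)∘(19601,1540) = (19601·1180872205318713601+162·1540·92778082677286160, 19601·92778082677286160+1540·1180872205318713601) = (46292552162781456490001,3637086394748304967700)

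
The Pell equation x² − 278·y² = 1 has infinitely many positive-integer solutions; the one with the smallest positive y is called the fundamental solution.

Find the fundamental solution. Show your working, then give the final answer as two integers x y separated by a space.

2501 150

[16; 1,2,16,2,1,32] for √278; ℓ=6 ⇒ convergent index 5
step 0: (16, 1)  from 16·(1,0) + (0,1)
step 1: (17, 1)  from 1·(16,1) + (1,0)
step 2: (50, 3)  from 2·(17,1) + (16,1)
step 3: (817, 49)  from 16·(50,3) + (17,1)
step 4: (1684, 101)  from 2·(817,49) + (50,3)
step 5: (2501, 150)  from 1·(1684,101) + (817,49)
fundamental: x₁=2501, y₁=150  (since 6255001 − 278·22500 = 1)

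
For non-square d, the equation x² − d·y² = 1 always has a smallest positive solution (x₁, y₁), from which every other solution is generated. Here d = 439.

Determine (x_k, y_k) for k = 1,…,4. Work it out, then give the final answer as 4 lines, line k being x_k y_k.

√439 → a₀=20, period (1,19,1,40); ℓ=4 even so k=3
step 0: (20, 1)  from 20·(1,0) + (0,1)
…
step 2: (419, 20)  from 19·(21,1) + (20,1)
step 3: (440, 21)  from 1·(419,20) + (21,1)
(x₁, y₁) = (440, 21);  440² − 439·21² = 1 ✓
(440+21√439)^2 = 387199 + 18480√439
(440+21√439)^3 = 340734680 + 16262379√439
(440+21√439)^4 = 299846131201 + 14310875040√439

440 21
387199 18480
340734680 16262379
299846131201 14310875040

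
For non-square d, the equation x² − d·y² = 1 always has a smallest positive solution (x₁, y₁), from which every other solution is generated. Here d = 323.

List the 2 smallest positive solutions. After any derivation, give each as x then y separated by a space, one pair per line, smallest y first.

[17; 1,34] for √323; ℓ=2 ⇒ convergent index 1
k=0  a_k=17  p_k/q_k = 17/1
k=1  a_k=1  p_k/q_k = 18/1
fundamental: x₁=18, y₁=1  (since 324 − 323·1 = 1)
(18+1√323)^2 = 647 + 36√323

18 1
647 36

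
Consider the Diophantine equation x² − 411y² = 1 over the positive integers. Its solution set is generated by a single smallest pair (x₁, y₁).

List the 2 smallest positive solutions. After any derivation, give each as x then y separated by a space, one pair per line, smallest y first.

d=411: √d = [20; 3,1,1,1,19,1,1,1,3,40] (ℓ=10, even), read p_9/q_9
step 0: (20, 1)  from 20·(1,0) + (0,1)
step 1: (61, 3)  from 3·(20,1) + (1,0)
step 2: (81, 4)  from 1·(61,3) + (20,1)
…
step 4: (223, 11)  from 1·(142,7) + (81,4)
…
step 8: (13583, 670)  from 1·(8981,443) + (4602,227)
step 9: (49730, 2453)  from 3·(13583,670) + (8981,443)
→ (49730, 2453).  Check: 49730²=2473072900, 411·2453²=2473072899, difference 1.
n=2: (49730,2453)∘(49730,2453) = (49730·49730+411·2453·2453, 49730·2453+2453·49730) = (4946145799,243975380)

49730 2453
4946145799 243975380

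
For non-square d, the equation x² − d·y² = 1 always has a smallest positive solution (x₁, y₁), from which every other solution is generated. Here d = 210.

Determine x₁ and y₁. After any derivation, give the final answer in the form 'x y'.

29 2

√210 = [14; 2,28, …], period ℓ=2 (even) → k=1
i=0: a=14 ⇒ p=14, q=1
i=1: a=2 ⇒ p=29, q=2
(x₁, y₁) = (29, 2);  29² − 210·2² = 1 ✓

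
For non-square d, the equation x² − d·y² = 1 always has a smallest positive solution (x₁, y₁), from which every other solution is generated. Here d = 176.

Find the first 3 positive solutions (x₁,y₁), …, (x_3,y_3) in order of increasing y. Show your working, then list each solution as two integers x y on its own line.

199 15
79201 5970
31521799 2376045

d=176: √d = [13; 3,1,3,26] (ℓ=4, even), read p_3/q_3
i=0: a=13 ⇒ p=13, q=1
…
i=2: a=1 ⇒ p=53, q=4
i=3: a=3 ⇒ p=199, q=15
fundamental: x₁=199, y₁=15  (since 39601 − 176·225 = 1)
(199+15√176)^2 = 79201 + 5970√176
(199+15√176)^3 = 31521799 + 2376045√176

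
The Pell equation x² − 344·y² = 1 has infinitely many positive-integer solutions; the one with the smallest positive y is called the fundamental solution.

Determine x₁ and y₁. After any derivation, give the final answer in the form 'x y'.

10405 561

d=344: √d = [18; 1,1,4,1,3,1,4,1,1,36] (ℓ=10, even), read p_9/q_9
step 0: (18, 1)  from 18·(1,0) + (0,1)
step 1: (19, 1)  from 1·(18,1) + (1,0)
step 2: (37, 2)  from 1·(19,1) + (18,1)
…
step 5: (779, 42)  from 3·(204,11) + (167,9)
…
step 8: (5694, 307)  from 1·(4711,254) + (983,53)
step 9: (10405, 561)  from 1·(5694,307) + (4711,254)
fundamental: x₁=10405, y₁=561  (since 108264025 − 344·314721 = 1)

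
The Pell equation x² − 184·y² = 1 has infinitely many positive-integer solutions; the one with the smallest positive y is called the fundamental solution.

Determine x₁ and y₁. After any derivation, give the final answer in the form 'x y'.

24335 1794

d=184: √d = [13; 1,1,3,2,1,2,1,2,3,1,1,26] (ℓ=12, even), read p_11/q_11
step 0: (13, 1)  from 13·(1,0) + (0,1)
…
step 3: (95, 7)  from 3·(27,2) + (14,1)
…
step 5: (312, 23)  from 1·(217,16) + (95,7)
…
step 7: (1153, 85)  from 1·(841,62) + (312,23)
step 8: (3147, 232)  from 2·(1153,85) + (841,62)
step 9: (10594, 781)  from 3·(3147,232) + (1153,85)
step 10: (13741, 1013)  from 1·(10594,781) + (3147,232)
step 11: (24335, 1794)  from 1·(13741,1013) + (10594,781)
→ (24335, 1794).  Check: 24335²=592192225, 184·1794²=592192224, difference 1.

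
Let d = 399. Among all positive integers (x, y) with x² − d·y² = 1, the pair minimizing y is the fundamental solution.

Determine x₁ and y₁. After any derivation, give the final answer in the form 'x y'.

20 1

√399 = [19; 1,38, …], period ℓ=2 (even) → k=1
a_0=19:  p_0=19·1+0=19,  q_0=19·0+1=1
a_1=1:  p_1=1·19+1=20,  q_1=1·1+0=1
→ (20, 1).  Check: 20²=400, 399·1²=399, difference 1.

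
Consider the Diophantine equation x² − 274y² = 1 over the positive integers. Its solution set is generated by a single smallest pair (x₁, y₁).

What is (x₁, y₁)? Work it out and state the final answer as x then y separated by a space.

3959299 239190

[16; 1,1,4,4,1,1,32] for √274; ℓ=7 ⇒ convergent index 13
k=0  a_k=16  p_k/q_k = 16/1
k=1  a_k=1  p_k/q_k = 17/1
k=2  a_k=1  p_k/q_k = 33/2
…
k=4  a_k=4  p_k/q_k = 629/38
…
k=6  a_k=1  p_k/q_k = 1407/85
k=7  a_k=32  p_k/q_k = 45802/2767
k=8  a_k=1  p_k/q_k = 47209/2852
…
k=10  a_k=4  p_k/q_k = 419253/25328
k=11  a_k=4  p_k/q_k = 1770023/106931
k=12  a_k=1  p_k/q_k = 2189276/132259
k=13  a_k=1  p_k/q_k = 3959299/239190
fundamental: x₁=3959299, y₁=239190  (since 15676048571401 − 274·57211856100 = 1)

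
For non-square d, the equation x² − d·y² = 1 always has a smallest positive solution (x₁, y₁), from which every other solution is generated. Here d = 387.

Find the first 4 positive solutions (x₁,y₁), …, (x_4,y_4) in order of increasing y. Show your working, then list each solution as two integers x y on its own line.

√387 → a₀=19, period (1,2,19,2,1,38); ℓ=6 even so k=5
a_0=19:  p_0=19·1+0=19,  q_0=19·0+1=1
…
a_3=19:  p_3=19·59+20=1141,  q_3=19·3+1=58
a_4=2:  p_4=2·1141+59=2341,  q_4=2·58+3=119
a_5=1:  p_5=1·2341+1141=3482,  q_5=1·119+58=177
(x₁, y₁) = (3482, 177);  3482² − 387·177² = 1 ✓
k=2:  x_2 = 3482·3482+387·177·177 = 24248647,  y_2 = 3482·177+177·3482 = 1232628
k=3:  x_3 = 3482·24248647+387·177·1232628 = 168867574226,  y_3 = 3482·1232628+177·24248647 = 8584021215
k=4:  x_4 = 3482·168867574226+387·177·8584021215 = 1175993762661217,  y_4 = 3482·8584021215+177·168867574226 = 59779122508632

3482 177
24248647 1232628
168867574226 8584021215
1175993762661217 59779122508632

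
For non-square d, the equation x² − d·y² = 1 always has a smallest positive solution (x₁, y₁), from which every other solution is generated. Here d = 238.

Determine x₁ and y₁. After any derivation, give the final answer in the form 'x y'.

d=238: √d = [15; 2,2,1,14,1,2,2,30] (ℓ=8, even), read p_7/q_7
step 0: (15, 1)  from 15·(1,0) + (0,1)
step 1: (31, 2)  from 2·(15,1) + (1,0)
step 2: (77, 5)  from 2·(31,2) + (15,1)
…
step 4: (1589, 103)  from 14·(108,7) + (77,5)
…
step 6: (4983, 323)  from 2·(1697,110) + (1589,103)
step 7: (11663, 756)  from 2·(4983,323) + (1697,110)
→ (11663, 756).  Check: 11663²=136025569, 238·756²=136025568, difference 1.

11663 756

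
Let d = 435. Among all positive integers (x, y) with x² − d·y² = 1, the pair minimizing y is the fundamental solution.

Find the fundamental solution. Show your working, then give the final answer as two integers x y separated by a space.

146 7

[20; 1,5,1,40] for √435; ℓ=4 ⇒ convergent index 3
step 0: (20, 1)  from 20·(1,0) + (0,1)
…
step 2: (125, 6)  from 5·(21,1) + (20,1)
step 3: (146, 7)  from 1·(125,6) + (21,1)
fundamental: x₁=146, y₁=7  (since 21316 − 435·49 = 1)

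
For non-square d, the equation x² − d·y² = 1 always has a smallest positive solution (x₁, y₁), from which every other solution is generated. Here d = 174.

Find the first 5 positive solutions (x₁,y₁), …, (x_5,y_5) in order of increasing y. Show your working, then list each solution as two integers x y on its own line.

[13; 5,4,5,26] for √174; ℓ=4 ⇒ convergent index 3
a_0=13:  p_0=13·1+0=13,  q_0=13·0+1=1
a_1=5:  p_1=5·13+1=66,  q_1=5·1+0=5
a_2=4:  p_2=4·66+13=277,  q_2=4·5+1=21
a_3=5:  p_3=5·277+66=1451,  q_3=5·21+5=110
fundamental: x₁=1451, y₁=110  (since 2105401 − 174·12100 = 1)
n=2: (1451,110)∘(1451,110) = (1451·1451+174·110·110, 1451·110+110·1451) = (4210801,319220)
n=3: (4210801,319220)∘(1451,110) = (1451·4210801+174·110·319220, 1451·319220+110·4210801) = (12219743051,926376330)
n=4: (12219743051,926376330)∘(1451,110) = (1451·12219743051+174·110·926376330, 1451·926376330+110·12219743051) = (35461690123201,2688343790440)
n=5: (35461690123201,2688343790440)∘(1451,110) = (1451·35461690123201+174·110·2688343790440, 1451·2688343790440+110·35461690123201) = (102909812517786251,7801572753480550)

1451 110
4210801 319220
12219743051 926376330
35461690123201 2688343790440
102909812517786251 7801572753480550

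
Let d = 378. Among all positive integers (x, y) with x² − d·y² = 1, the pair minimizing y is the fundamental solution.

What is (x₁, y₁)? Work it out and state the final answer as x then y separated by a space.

8749 450

√378 = [19; 2,3,1,4,1,3,2,38, …], period ℓ=8 (even) → k=7
step 0: (19, 1)  from 19·(1,0) + (0,1)
…
step 2: (136, 7)  from 3·(39,2) + (19,1)
step 3: (175, 9)  from 1·(136,7) + (39,2)
…
step 5: (1011, 52)  from 1·(836,43) + (175,9)
step 6: (3869, 199)  from 3·(1011,52) + (836,43)
step 7: (8749, 450)  from 2·(3869,199) + (1011,52)
(x₁, y₁) = (8749, 450);  8749² − 378·450² = 1 ✓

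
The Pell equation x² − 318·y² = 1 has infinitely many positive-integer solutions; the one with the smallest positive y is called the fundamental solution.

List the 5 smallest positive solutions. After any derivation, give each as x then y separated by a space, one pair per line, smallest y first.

107 6
22897 1284
4899851 274770
1048545217 58799496
224383776587 12582817374

d=318: √d = [17; 1,4,1,34] (ℓ=4, even), read p_3/q_3
i=0: a=17 ⇒ p=17, q=1
…
i=2: a=4 ⇒ p=89, q=5
i=3: a=1 ⇒ p=107, q=6
(x₁, y₁) = (107, 6);  107² − 318·6² = 1 ✓
k=2:  x_2 = 107·107+318·6·6 = 22897,  y_2 = 107·6+6·107 = 1284
k=3:  x_3 = 107·22897+318·6·1284 = 4899851,  y_3 = 107·1284+6·22897 = 274770
k=4:  x_4 = 107·4899851+318·6·274770 = 1048545217,  y_4 = 107·274770+6·4899851 = 58799496
k=5:  x_5 = 107·1048545217+318·6·58799496 = 224383776587,  y_5 = 107·58799496+6·1048545217 = 12582817374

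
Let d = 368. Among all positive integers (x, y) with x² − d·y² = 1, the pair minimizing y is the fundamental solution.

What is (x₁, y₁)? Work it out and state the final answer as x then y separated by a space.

√368 → a₀=19, period (5,2,5,38); ℓ=4 even so k=3
step 0: (19, 1)  from 19·(1,0) + (0,1)
step 1: (96, 5)  from 5·(19,1) + (1,0)
step 2: (211, 11)  from 2·(96,5) + (19,1)
step 3: (1151, 60)  from 5·(211,11) + (96,5)
fundamental: x₁=1151, y₁=60  (since 1324801 − 368·3600 = 1)

1151 60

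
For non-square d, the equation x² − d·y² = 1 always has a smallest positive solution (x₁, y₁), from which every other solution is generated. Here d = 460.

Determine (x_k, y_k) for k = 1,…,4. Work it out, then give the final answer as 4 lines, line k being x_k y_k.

2535751 118230
12860066268001 599603681460
65219851798297071751 3040891269731634690
330762608834754335913072001 15421886156225925189922920

[21; 2,4,3,1,2,10,2,1,3,4,2,42] for √460; ℓ=12 ⇒ convergent index 11
a_0=21:  p_0=21·1+0=21,  q_0=21·0+1=1
a_1=2:  p_1=2·21+1=43,  q_1=2·1+0=2
…
a_5=2:  p_5=2·815+622=2252,  q_5=2·38+29=105
a_6=10:  p_6=10·2252+815=23335,  q_6=10·105+38=1088
a_7=2:  p_7=2·23335+2252=48922,  q_7=2·1088+105=2281
a_8=1:  p_8=1·48922+23335=72257,  q_8=1·2281+1088=3369
a_9=3:  p_9=3·72257+48922=265693,  q_9=3·3369+2281=12388
a_10=4:  p_10=4·265693+72257=1135029,  q_10=4·12388+3369=52921
a_11=2:  p_11=2·1135029+265693=2535751,  q_11=2·52921+12388=118230
(x₁, y₁) = (2535751, 118230);  2535751² − 460·118230² = 1 ✓
(2535751+118230√460)^2 = 12860066268001 + 599603681460√460
(2535751+118230√460)^3 = 65219851798297071751 + 3040891269731634690√460
(2535751+118230√460)^4 = 330762608834754335913072001 + 15421886156225925189922920√460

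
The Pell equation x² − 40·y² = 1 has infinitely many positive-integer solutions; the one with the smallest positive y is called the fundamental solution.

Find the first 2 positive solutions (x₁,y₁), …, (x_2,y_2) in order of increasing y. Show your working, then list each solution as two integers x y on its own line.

d=40: √d = [6; 3,12] (ℓ=2, even), read p_1/q_1
i=0: a=6 ⇒ p=6, q=1
i=1: a=3 ⇒ p=19, q=3
→ (19, 3).  Check: 19²=361, 40·3²=360, difference 1.
(19+3√40)^2 = 721 + 114√40

19 3
721 114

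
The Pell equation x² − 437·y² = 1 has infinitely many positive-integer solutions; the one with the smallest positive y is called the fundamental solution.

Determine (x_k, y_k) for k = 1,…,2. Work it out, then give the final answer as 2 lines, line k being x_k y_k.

d=437: √d = [20; 1,9,2,9,1,40] (ℓ=6, even), read p_5/q_5
i=0: a=20 ⇒ p=20, q=1
i=1: a=1 ⇒ p=21, q=1
i=2: a=9 ⇒ p=209, q=10
i=3: a=2 ⇒ p=439, q=21
i=4: a=9 ⇒ p=4160, q=199
i=5: a=1 ⇒ p=4599, q=220
→ (4599, 220).  Check: 4599²=21150801, 437·220²=21150800, difference 1.
n=2: (4599,220)∘(4599,220) = (4599·4599+437·220·220, 4599·220+220·4599) = (42301601,2023560)

4599 220
42301601 2023560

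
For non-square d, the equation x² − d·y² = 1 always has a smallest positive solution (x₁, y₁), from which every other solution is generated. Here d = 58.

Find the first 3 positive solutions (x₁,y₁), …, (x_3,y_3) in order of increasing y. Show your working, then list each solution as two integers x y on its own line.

19603 2574
768555217 100916244
30131975818099 3956522259690

√58 = [7; 1,1,1,1,1,1,14, …], period ℓ=7 (odd) → k=13
k=0  a_k=7  p_k/q_k = 7/1
…
k=2  a_k=1  p_k/q_k = 15/2
…
k=6  a_k=1  p_k/q_k = 99/13
…
k=8  a_k=1  p_k/q_k = 1546/203
…
k=12  a_k=1  p_k/q_k = 12071/1585
k=13  a_k=1  p_k/q_k = 19603/2574
→ (19603, 2574).  Check: 19603²=384277609, 58·2574²=384277608, difference 1.
(x_2, y_2) = (19603·19603 + 58·2574·2574, 19603·2574 + 2574·19603) = (768555217, 100916244)
(x_3, y_3) = (19603·768555217 + 58·2574·100916244, 19603·100916244 + 2574·768555217) = (30131975818099, 3956522259690)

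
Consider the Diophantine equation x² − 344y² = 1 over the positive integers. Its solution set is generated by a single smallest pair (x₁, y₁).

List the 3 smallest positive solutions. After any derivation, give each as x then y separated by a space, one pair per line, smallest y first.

10405 561
216528049 11674410
4505948689285 242944471539

d=344: √d = [18; 1,1,4,1,3,1,4,1,1,36] (ℓ=10, even), read p_9/q_9
step 0: (18, 1)  from 18·(1,0) + (0,1)
step 1: (19, 1)  from 1·(18,1) + (1,0)
…
step 6: (983, 53)  from 1·(779,42) + (204,11)
step 7: (4711, 254)  from 4·(983,53) + (779,42)
step 8: (5694, 307)  from 1·(4711,254) + (983,53)
step 9: (10405, 561)  from 1·(5694,307) + (4711,254)
(x₁, y₁) = (10405, 561);  10405² − 344·561² = 1 ✓
(10405+561√344)^2 = 216528049 + 11674410√344
(10405+561√344)^3 = 4505948689285 + 242944471539√344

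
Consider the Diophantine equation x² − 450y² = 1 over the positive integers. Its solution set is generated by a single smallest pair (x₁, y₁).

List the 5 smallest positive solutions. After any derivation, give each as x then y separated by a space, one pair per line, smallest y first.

√450 = [21; 4,1,2,4,2,1,4,42, …], period ℓ=8 (even) → k=7
step 0: (21, 1)  from 21·(1,0) + (0,1)
step 1: (85, 4)  from 4·(21,1) + (1,0)
step 2: (106, 5)  from 1·(85,4) + (21,1)
step 3: (297, 14)  from 2·(106,5) + (85,4)
step 4: (1294, 61)  from 4·(297,14) + (106,5)
step 5: (2885, 136)  from 2·(1294,61) + (297,14)
step 6: (4179, 197)  from 1·(2885,136) + (1294,61)
step 7: (19601, 924)  from 4·(4179,197) + (2885,136)
→ (19601, 924).  Check: 19601²=384199201, 450·924²=384199200, difference 1.
n=2: (19601,924)∘(19601,924) = (19601·19601+450·924·924, 19601·924+924·19601) = (768398401,36222648)
n=3: (768398401,36222648)∘(19601,924) = (19601·768398401+450·924·36222648, 19601·36222648+924·768398401) = (30122754096401,1420000245972)
n=4: (30122754096401,1420000245972)∘(19601,924) = (19601·30122754096401+450·924·1420000245972, 19601·1420000245972+924·30122754096401) = (1180872205318713601,55666849606371696)
n=5: (1180872205318713601,55666849606371696)∘(19601,924) = (19601·1180872205318713601+450·924·55666849606371696, 19601·55666849606371696+924·1180872205318713601) = (46292552162781456490001,2182251836848982980620)

19601 924
768398401 36222648
30122754096401 1420000245972
1180872205318713601 55666849606371696
46292552162781456490001 2182251836848982980620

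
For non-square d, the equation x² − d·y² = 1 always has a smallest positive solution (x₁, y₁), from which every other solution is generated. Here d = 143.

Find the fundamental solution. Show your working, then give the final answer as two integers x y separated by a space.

d=143: √d = [11; 1,22] (ℓ=2, even), read p_1/q_1
i=0: a=11 ⇒ p=11, q=1
i=1: a=1 ⇒ p=12, q=1
→ (12, 1).  Check: 12²=144, 143·1²=143, difference 1.

12 1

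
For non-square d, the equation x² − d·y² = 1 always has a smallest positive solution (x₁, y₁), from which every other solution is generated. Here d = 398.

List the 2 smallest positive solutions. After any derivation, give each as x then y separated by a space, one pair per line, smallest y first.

399 20
318401 15960

[19; 1,18,1,38] for √398; ℓ=4 ⇒ convergent index 3
i=0: a=19 ⇒ p=19, q=1
…
i=2: a=18 ⇒ p=379, q=19
i=3: a=1 ⇒ p=399, q=20
→ (399, 20).  Check: 399²=159201, 398·20²=159200, difference 1.
k=2:  x_2 = 399·399+398·20·20 = 318401,  y_2 = 399·20+20·399 = 15960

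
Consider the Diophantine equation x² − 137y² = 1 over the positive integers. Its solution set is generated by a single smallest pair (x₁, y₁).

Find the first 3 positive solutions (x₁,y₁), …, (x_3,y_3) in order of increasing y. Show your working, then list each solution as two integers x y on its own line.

d=137: √d = [11; 1,2,2,1,1,2,2,1,22] (ℓ=9, odd), read p_17/q_17
a_0=11:  p_0=11·1+0=11,  q_0=11·0+1=1
…
a_4=1:  p_4=1·82+35=117,  q_4=1·7+3=10
…
a_7=2:  p_7=2·515+199=1229,  q_7=2·44+17=105
…
a_9=22:  p_9=22·1744+1229=39597,  q_9=22·149+105=3383
…
a_11=2:  p_11=2·41341+39597=122279,  q_11=2·3532+3383=10447
a_12=2:  p_12=2·122279+41341=285899,  q_12=2·10447+3532=24426
…
a_14=1:  p_14=1·408178+285899=694077,  q_14=1·34873+24426=59299
a_15=2:  p_15=2·694077+408178=1796332,  q_15=2·59299+34873=153471
a_16=2:  p_16=2·1796332+694077=4286741,  q_16=2·153471+59299=366241
a_17=1:  p_17=1·4286741+1796332=6083073,  q_17=1·366241+153471=519712
fundamental: x₁=6083073, y₁=519712  (since 37003777123329 − 137·270100562944 = 1)
(6083073+519712√137)^2 = 74007554246657 + 6322892069952√137
(6083073+519712√137)^3 = 900386710067742990849 + 76925228065277725280√137

6083073 519712
74007554246657 6322892069952
900386710067742990849 76925228065277725280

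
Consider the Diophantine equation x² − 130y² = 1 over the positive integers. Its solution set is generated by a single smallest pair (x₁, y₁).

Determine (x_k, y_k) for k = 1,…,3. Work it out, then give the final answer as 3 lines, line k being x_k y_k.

6499 570
84474001 7408860
1097993058499 96300361710

d=130: √d = [11; 2,2,22] (ℓ=3, odd), read p_5/q_5
a_0=11:  p_0=11·1+0=11,  q_0=11·0+1=1
a_1=2:  p_1=2·11+1=23,  q_1=2·1+0=2
a_2=2:  p_2=2·23+11=57,  q_2=2·2+1=5
…
a_4=2:  p_4=2·1277+57=2611,  q_4=2·112+5=229
a_5=2:  p_5=2·2611+1277=6499,  q_5=2·229+112=570
(x₁, y₁) = (6499, 570);  6499² − 130·570² = 1 ✓
(6499+570√130)^2 = 84474001 + 7408860√130
(6499+570√130)^3 = 1097993058499 + 96300361710√130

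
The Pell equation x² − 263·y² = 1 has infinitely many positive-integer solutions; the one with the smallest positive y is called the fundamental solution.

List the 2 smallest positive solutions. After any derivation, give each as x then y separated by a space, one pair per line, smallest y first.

139128 8579
38713200767 2387158224

[16; 4,1,1,1,1,15,1,1,1,1,4,32] for √263; ℓ=12 ⇒ convergent index 11
a_0=16:  p_0=16·1+0=16,  q_0=16·0+1=1
a_1=4:  p_1=4·16+1=65,  q_1=4·1+0=4
a_2=1:  p_2=1·65+16=81,  q_2=1·4+1=5
…
a_4=1:  p_4=1·146+81=227,  q_4=1·9+5=14
…
a_9=1:  p_9=1·12017+6195=18212,  q_9=1·741+382=1123
a_10=1:  p_10=1·18212+12017=30229,  q_10=1·1123+741=1864
a_11=4:  p_11=4·30229+18212=139128,  q_11=4·1864+1123=8579
fundamental: x₁=139128, y₁=8579  (since 19356600384 − 263·73599241 = 1)
n=2: (139128,8579)∘(139128,8579) = (139128·139128+263·8579·8579, 139128·8579+8579·139128) = (38713200767,2387158224)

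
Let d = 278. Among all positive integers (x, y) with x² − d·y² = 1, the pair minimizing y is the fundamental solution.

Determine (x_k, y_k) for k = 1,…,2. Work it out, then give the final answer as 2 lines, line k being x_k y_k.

√278 = [16; 1,2,16,2,1,32, …], period ℓ=6 (even) → k=5
i=0: a=16 ⇒ p=16, q=1
i=1: a=1 ⇒ p=17, q=1
i=2: a=2 ⇒ p=50, q=3
…
i=4: a=2 ⇒ p=1684, q=101
i=5: a=1 ⇒ p=2501, q=150
→ (2501, 150).  Check: 2501²=6255001, 278·150²=6255000, difference 1.
(x_2, y_2) = (2501·2501 + 278·150·150, 2501·150 + 150·2501) = (12510001, 750300)

2501 150
12510001 750300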